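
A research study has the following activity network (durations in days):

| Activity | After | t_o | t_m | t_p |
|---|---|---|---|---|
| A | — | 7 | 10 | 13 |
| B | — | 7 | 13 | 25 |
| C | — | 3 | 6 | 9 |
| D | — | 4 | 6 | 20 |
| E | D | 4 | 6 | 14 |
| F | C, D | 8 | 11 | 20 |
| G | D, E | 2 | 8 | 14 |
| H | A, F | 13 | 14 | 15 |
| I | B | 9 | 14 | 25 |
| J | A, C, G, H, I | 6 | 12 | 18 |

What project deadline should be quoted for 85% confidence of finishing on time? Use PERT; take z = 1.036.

50.0 days

te_A = (7 + 4·10 + 13)/6 = 60/6 = 10; σ²_A = ((13−7)/6)² = 1.000
te_B = (7 + 4·13 + 25)/6 = 84/6 = 14; σ²_B = ((25−7)/6)² = 9.000
te_C = (3 + 4·6 + 9)/6 = 36/6 = 6; σ²_C = ((9−3)/6)² = 1.000
te_D = (4 + 4·6 + 20)/6 = 48/6 = 8; σ²_D = ((20−4)/6)² = 7.111
te_E = (4 + 4·6 + 14)/6 = 42/6 = 7; σ²_E = ((14−4)/6)² = 2.778
te_F = (8 + 4·11 + 20)/6 = 72/6 = 12; σ²_F = ((20−8)/6)² = 4.000
te_G = (2 + 4·8 + 14)/6 = 48/6 = 8; σ²_G = ((14−2)/6)² = 4.000
te_H = (13 + 4·14 + 15)/6 = 84/6 = 14; σ²_H = ((15−13)/6)² = 0.111
te_I = (9 + 4·14 + 25)/6 = 90/6 = 15; σ²_I = ((25−9)/6)² = 7.111
te_J = (6 + 4·12 + 18)/6 = 72/6 = 12; σ²_J = ((18−6)/6)² = 4.000

Forward pass:
ES_A = 0; EF_A = 10
ES_B = 0; EF_B = 14
ES_C = 0; EF_C = 6
ES_D = 0; EF_D = 8
ES_E = 8; EF_E = 8+7 = 15
ES_F = max(EF_C=6, EF_D=8) = 8; EF_F = 8+12 = 20
ES_G = max(EF_D=8, EF_E=15) = 15; EF_G = 15+8 = 23
ES_H = max(EF_A=10, EF_F=20) = 20; EF_H = 20+14 = 34
ES_I = 14; EF_I = 14+15 = 29
ES_J = max(EF_A=10, EF_C=6, EF_G=23, EF_H=34, EF_I=29) = 34; EF_J = 34+12 = 46
Expected project duration μ = 46 days. Critical path: D → F → H → J.

Variance along critical path = 7.111 + 4.000 + 0.111 + 4.000 = 15.222; σ = 3.902 days.
D = μ + z·σ = 46 + 1.036·3.902 = 50.0 days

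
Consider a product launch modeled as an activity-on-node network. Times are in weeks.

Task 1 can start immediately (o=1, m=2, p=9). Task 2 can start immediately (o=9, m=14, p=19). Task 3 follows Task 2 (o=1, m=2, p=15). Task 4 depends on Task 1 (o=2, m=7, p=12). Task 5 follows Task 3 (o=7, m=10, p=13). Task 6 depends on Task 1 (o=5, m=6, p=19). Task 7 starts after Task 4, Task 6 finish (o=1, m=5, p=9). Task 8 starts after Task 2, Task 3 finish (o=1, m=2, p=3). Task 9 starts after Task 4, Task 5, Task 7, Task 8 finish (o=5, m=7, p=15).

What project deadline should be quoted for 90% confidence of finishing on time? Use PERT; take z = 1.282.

40.4 weeks

te_Task 1 = (1 + 4·2 + 9)/6 = 18/6 = 3; σ²_Task 1 = ((9−1)/6)² = 1.778
te_Task 2 = (9 + 4·14 + 19)/6 = 84/6 = 14; σ²_Task 2 = ((19−9)/6)² = 2.778
te_Task 3 = (1 + 4·2 + 15)/6 = 24/6 = 4; σ²_Task 3 = ((15−1)/6)² = 5.444
te_Task 4 = (2 + 4·7 + 12)/6 = 42/6 = 7; σ²_Task 4 = ((12−2)/6)² = 2.778
te_Task 5 = (7 + 4·10 + 13)/6 = 60/6 = 10; σ²_Task 5 = ((13−7)/6)² = 1.000
te_Task 6 = (5 + 4·6 + 19)/6 = 48/6 = 8; σ²_Task 6 = ((19−5)/6)² = 5.444
te_Task 7 = (1 + 4·5 + 9)/6 = 30/6 = 5; σ²_Task 7 = ((9−1)/6)² = 1.778
te_Task 8 = (1 + 4·2 + 3)/6 = 12/6 = 2; σ²_Task 8 = ((3−1)/6)² = 0.111
te_Task 9 = (5 + 4·7 + 15)/6 = 48/6 = 8; σ²_Task 9 = ((15−5)/6)² = 2.778

Forward pass:
ES_Task 1 = 0; EF_Task 1 = 3
ES_Task 2 = 0; EF_Task 2 = 14
ES_Task 3 = 14; EF_Task 3 = 14+4 = 18
ES_Task 4 = 3; EF_Task 4 = 3+7 = 10
ES_Task 5 = 18; EF_Task 5 = 18+10 = 28
ES_Task 6 = 3; EF_Task 6 = 3+8 = 11
ES_Task 7 = max(EF_Task 4=10, EF_Task 6=11) = 11; EF_Task 7 = 11+5 = 16
ES_Task 8 = max(EF_Task 2=14, EF_Task 3=18) = 18; EF_Task 8 = 18+2 = 20
ES_Task 9 = max(EF_Task 4=10, EF_Task 5=28, EF_Task 7=16, EF_Task 8=20) = 28; EF_Task 9 = 28+8 = 36
Expected project duration μ = 36 weeks. Critical path: Task 2 → Task 3 → Task 5 → Task 9.

Variance along critical path = 2.778 + 5.444 + 1.000 + 2.778 = 12.000; σ = 3.464 weeks.
D = μ + z·σ = 36 + 1.282·3.464 = 40.4 weeks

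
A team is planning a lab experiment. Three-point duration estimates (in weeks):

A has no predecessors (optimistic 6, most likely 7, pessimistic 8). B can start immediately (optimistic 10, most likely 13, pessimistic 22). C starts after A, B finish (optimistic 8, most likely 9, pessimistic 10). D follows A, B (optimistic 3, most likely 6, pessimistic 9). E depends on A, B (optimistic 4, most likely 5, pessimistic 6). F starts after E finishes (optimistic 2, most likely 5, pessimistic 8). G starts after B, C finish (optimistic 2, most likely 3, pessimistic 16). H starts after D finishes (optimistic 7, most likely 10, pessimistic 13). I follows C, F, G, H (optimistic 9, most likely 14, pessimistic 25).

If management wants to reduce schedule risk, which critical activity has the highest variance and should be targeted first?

te_A = (6 + 4·7 + 8)/6 = 42/6 = 7; σ²_A = ((8−6)/6)² = 0.111
te_B = (10 + 4·13 + 22)/6 = 84/6 = 14; σ²_B = ((22−10)/6)² = 4.000
te_C = (8 + 4·9 + 10)/6 = 54/6 = 9; σ²_C = ((10−8)/6)² = 0.111
te_D = (3 + 4·6 + 9)/6 = 36/6 = 6; σ²_D = ((9−3)/6)² = 1.000
te_E = (4 + 4·5 + 6)/6 = 30/6 = 5; σ²_E = ((6−4)/6)² = 0.111
te_F = (2 + 4·5 + 8)/6 = 30/6 = 5; σ²_F = ((8−2)/6)² = 1.000
te_G = (2 + 4·3 + 16)/6 = 30/6 = 5; σ²_G = ((16−2)/6)² = 5.444
te_H = (7 + 4·10 + 13)/6 = 60/6 = 10; σ²_H = ((13−7)/6)² = 1.000
te_I = (9 + 4·14 + 25)/6 = 90/6 = 15; σ²_I = ((25−9)/6)² = 7.111

Forward pass:
ES_A = 0; EF_A = 7
ES_B = 0; EF_B = 14
ES_C = max(EF_A=7, EF_B=14) = 14; EF_C = 14+9 = 23
ES_D = max(EF_A=7, EF_B=14) = 14; EF_D = 14+6 = 20
ES_E = max(EF_A=7, EF_B=14) = 14; EF_E = 14+5 = 19
ES_F = 19; EF_F = 19+5 = 24
ES_G = max(EF_B=14, EF_C=23) = 23; EF_G = 23+5 = 28
ES_H = 20; EF_H = 20+10 = 30
ES_I = max(EF_C=23, EF_F=24, EF_G=28, EF_H=30) = 30; EF_I = 30+15 = 45
Expected project duration μ = 45 weeks. Critical path: B → D → H → I.

Variances on critical path: σ²_B=4.000, σ²_D=1.000, σ²_H=1.000, σ²_I=7.111.
Largest is σ²_I = 7.111.

I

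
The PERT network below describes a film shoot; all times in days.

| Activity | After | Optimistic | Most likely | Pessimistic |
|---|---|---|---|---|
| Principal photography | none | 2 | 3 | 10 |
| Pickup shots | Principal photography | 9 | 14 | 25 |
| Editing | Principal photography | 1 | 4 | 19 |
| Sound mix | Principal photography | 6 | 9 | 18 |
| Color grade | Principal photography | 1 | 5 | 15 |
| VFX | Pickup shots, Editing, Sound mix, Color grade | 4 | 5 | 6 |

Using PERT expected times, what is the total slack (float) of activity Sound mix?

te_Principal photography = (2 + 4·3 + 10)/6 = 24/6 = 4
te_Pickup shots = (9 + 4·14 + 25)/6 = 90/6 = 15
te_Editing = (1 + 4·4 + 19)/6 = 36/6 = 6
te_Sound mix = (6 + 4·9 + 18)/6 = 60/6 = 10
te_Color grade = (1 + 4·5 + 15)/6 = 36/6 = 6
te_VFX = (4 + 4·5 + 6)/6 = 30/6 = 5

Forward pass:
ES_Principal photography = 0; EF_Principal photography = 4
ES_Pickup shots = 4; EF_Pickup shots = 4+15 = 19
ES_Editing = 4; EF_Editing = 4+6 = 10
ES_Sound mix = 4; EF_Sound mix = 4+10 = 14
ES_Color grade = 4; EF_Color grade = 4+6 = 10
ES_VFX = max(EF_Pickup shots=19, EF_Editing=10, EF_Sound mix=14, EF_Color grade=10) = 19; EF_VFX = 19+5 = 24
Expected project duration μ = 24 days. Critical path: Principal photography → Pickup shots → VFX.

Backward pass:
LF_VFX = 24; LS_VFX = 24−5 = 19
LF_Color grade = LS_VFX = 19; LS_Color grade = 19−6 = 13
LF_Sound mix = LS_VFX = 19; LS_Sound mix = 19−10 = 9
LF_Editing = LS_VFX = 19; LS_Editing = 19−6 = 13
LF_Pickup shots = LS_VFX = 19; LS_Pickup shots = 19−15 = 4
LF_Principal photography = min(LS_Pickup shots=4, LS_Editing=13, LS_Sound mix=9, LS_Color grade=13) = 4; LS_Principal photography = 4−4 = 0
Slack_Sound mix = LS_Sound mix − ES_Sound mix = 9 − 4 = 5

5 days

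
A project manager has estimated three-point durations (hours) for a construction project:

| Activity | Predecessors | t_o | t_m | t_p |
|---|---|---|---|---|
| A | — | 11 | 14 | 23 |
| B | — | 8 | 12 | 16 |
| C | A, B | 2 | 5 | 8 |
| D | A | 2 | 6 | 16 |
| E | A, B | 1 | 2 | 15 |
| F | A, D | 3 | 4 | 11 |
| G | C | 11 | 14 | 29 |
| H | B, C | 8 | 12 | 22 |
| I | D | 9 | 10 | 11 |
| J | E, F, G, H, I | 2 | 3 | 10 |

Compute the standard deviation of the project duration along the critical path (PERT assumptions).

te_A = (11 + 4·14 + 23)/6 = 90/6 = 15; σ²_A = ((23−11)/6)² = 4.000
te_B = (8 + 4·12 + 16)/6 = 72/6 = 12; σ²_B = ((16−8)/6)² = 1.778
te_C = (2 + 4·5 + 8)/6 = 30/6 = 5; σ²_C = ((8−2)/6)² = 1.000
te_D = (2 + 4·6 + 16)/6 = 42/6 = 7; σ²_D = ((16−2)/6)² = 5.444
te_E = (1 + 4·2 + 15)/6 = 24/6 = 4; σ²_E = ((15−1)/6)² = 5.444
te_F = (3 + 4·4 + 11)/6 = 30/6 = 5; σ²_F = ((11−3)/6)² = 1.778
te_G = (11 + 4·14 + 29)/6 = 96/6 = 16; σ²_G = ((29−11)/6)² = 9.000
te_H = (8 + 4·12 + 22)/6 = 78/6 = 13; σ²_H = ((22−8)/6)² = 5.444
te_I = (9 + 4·10 + 11)/6 = 60/6 = 10; σ²_I = ((11−9)/6)² = 0.111
te_J = (2 + 4·3 + 10)/6 = 24/6 = 4; σ²_J = ((10−2)/6)² = 1.778

Forward pass:
ES_A = 0; EF_A = 15
ES_B = 0; EF_B = 12
ES_C = max(EF_A=15, EF_B=12) = 15; EF_C = 15+5 = 20
ES_D = 15; EF_D = 15+7 = 22
ES_E = max(EF_A=15, EF_B=12) = 15; EF_E = 15+4 = 19
ES_F = max(EF_A=15, EF_D=22) = 22; EF_F = 22+5 = 27
ES_G = 20; EF_G = 20+16 = 36
ES_H = max(EF_B=12, EF_C=20) = 20; EF_H = 20+13 = 33
ES_I = 22; EF_I = 22+10 = 32
ES_J = max(EF_E=19, EF_F=27, EF_G=36, EF_H=33, EF_I=32) = 36; EF_J = 36+4 = 40
Expected project duration μ = 40 hours. Critical path: A → C → G → J.

Variance along critical path = 4.000 + 1.000 + 9.000 + 1.778 = 15.778
σ = √15.778 = 3.972 hours

3.97 hours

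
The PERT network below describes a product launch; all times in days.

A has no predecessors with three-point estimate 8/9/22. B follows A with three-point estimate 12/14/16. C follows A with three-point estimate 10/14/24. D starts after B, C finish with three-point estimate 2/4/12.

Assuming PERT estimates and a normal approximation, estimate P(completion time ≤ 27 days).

0.140

te_A = (8 + 4·9 + 22)/6 = 66/6 = 11; σ²_A = ((22−8)/6)² = 5.444
te_B = (12 + 4·14 + 16)/6 = 84/6 = 14; σ²_B = ((16−12)/6)² = 0.444
te_C = (10 + 4·14 + 24)/6 = 90/6 = 15; σ²_C = ((24−10)/6)² = 5.444
te_D = (2 + 4·4 + 12)/6 = 30/6 = 5; σ²_D = ((12−2)/6)² = 2.778

Forward pass:
ES_A = 0; EF_A = 11
ES_B = 11; EF_B = 11+14 = 25
ES_C = 11; EF_C = 11+15 = 26
ES_D = max(EF_B=25, EF_C=26) = 26; EF_D = 26+5 = 31
Expected project duration μ = 31 days. Critical path: A → C → D.

Variance along critical path = 5.444 + 5.444 + 2.778 = 13.667; σ = √13.667 = 3.697 days.
Z = (27 − 31) / 3.697 = -1.082
P(T ≤ 27) = Φ(-1.082) ≈ 0.140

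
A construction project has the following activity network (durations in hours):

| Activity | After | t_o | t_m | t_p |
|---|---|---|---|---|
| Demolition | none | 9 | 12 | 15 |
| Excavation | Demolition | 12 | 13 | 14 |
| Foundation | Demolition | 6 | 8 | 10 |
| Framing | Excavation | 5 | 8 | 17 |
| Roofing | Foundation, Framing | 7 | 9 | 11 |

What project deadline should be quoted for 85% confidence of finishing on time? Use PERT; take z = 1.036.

te_Demolition = (9 + 4·12 + 15)/6 = 72/6 = 12; σ²_Demolition = ((15−9)/6)² = 1.000
te_Excavation = (12 + 4·13 + 14)/6 = 78/6 = 13; σ²_Excavation = ((14−12)/6)² = 0.111
te_Foundation = (6 + 4·8 + 10)/6 = 48/6 = 8; σ²_Foundation = ((10−6)/6)² = 0.444
te_Framing = (5 + 4·8 + 17)/6 = 54/6 = 9; σ²_Framing = ((17−5)/6)² = 4.000
te_Roofing = (7 + 4·9 + 11)/6 = 54/6 = 9; σ²_Roofing = ((11−7)/6)² = 0.444

Forward pass:
ES_Demolition = 0; EF_Demolition = 12
ES_Excavation = 12; EF_Excavation = 12+13 = 25
ES_Foundation = 12; EF_Foundation = 12+8 = 20
ES_Framing = 25; EF_Framing = 25+9 = 34
ES_Roofing = max(EF_Foundation=20, EF_Framing=34) = 34; EF_Roofing = 34+9 = 43
Expected project duration μ = 43 hours. Critical path: Demolition → Excavation → Framing → Roofing.

Variance along critical path = 1.000 + 0.111 + 4.000 + 0.444 = 5.556; σ = 2.357 hours.
D = μ + z·σ = 43 + 1.036·2.357 = 45.4 hours

45.4 hours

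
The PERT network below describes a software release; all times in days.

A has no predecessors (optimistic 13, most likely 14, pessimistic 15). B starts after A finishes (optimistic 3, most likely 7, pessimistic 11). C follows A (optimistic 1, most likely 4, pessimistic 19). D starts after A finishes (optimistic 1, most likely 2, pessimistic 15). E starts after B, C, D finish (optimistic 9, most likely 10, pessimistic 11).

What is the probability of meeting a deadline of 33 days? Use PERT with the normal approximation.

te_A = (13 + 4·14 + 15)/6 = 84/6 = 14; σ²_A = ((15−13)/6)² = 0.111
te_B = (3 + 4·7 + 11)/6 = 42/6 = 7; σ²_B = ((11−3)/6)² = 1.778
te_C = (1 + 4·4 + 19)/6 = 36/6 = 6; σ²_C = ((19−1)/6)² = 9.000
te_D = (1 + 4·2 + 15)/6 = 24/6 = 4; σ²_D = ((15−1)/6)² = 5.444
te_E = (9 + 4·10 + 11)/6 = 60/6 = 10; σ²_E = ((11−9)/6)² = 0.111

Forward pass:
ES_A = 0; EF_A = 14
ES_B = 14; EF_B = 14+7 = 21
ES_C = 14; EF_C = 14+6 = 20
ES_D = 14; EF_D = 14+4 = 18
ES_E = max(EF_B=21, EF_C=20, EF_D=18) = 21; EF_E = 21+10 = 31
Expected project duration μ = 31 days. Critical path: A → B → E.

Variance along critical path = 0.111 + 1.778 + 0.111 = 2.000; σ = √2.000 = 1.414 days.
Z = (33 − 31) / 1.414 = 1.414
P(T ≤ 33) = Φ(1.414) ≈ 0.921

0.921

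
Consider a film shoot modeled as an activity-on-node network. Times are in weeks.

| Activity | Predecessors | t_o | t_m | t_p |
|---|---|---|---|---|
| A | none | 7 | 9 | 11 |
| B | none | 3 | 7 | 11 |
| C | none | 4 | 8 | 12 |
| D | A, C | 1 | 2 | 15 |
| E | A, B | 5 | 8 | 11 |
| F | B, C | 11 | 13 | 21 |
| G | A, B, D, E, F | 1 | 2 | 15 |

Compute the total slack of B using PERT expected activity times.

1 weeks

te_A = (7 + 4·9 + 11)/6 = 54/6 = 9
te_B = (3 + 4·7 + 11)/6 = 42/6 = 7
te_C = (4 + 4·8 + 12)/6 = 48/6 = 8
te_D = (1 + 4·2 + 15)/6 = 24/6 = 4
te_E = (5 + 4·8 + 11)/6 = 48/6 = 8
te_F = (11 + 4·13 + 21)/6 = 84/6 = 14
te_G = (1 + 4·2 + 15)/6 = 24/6 = 4

Forward pass:
ES_A = 0; EF_A = 9
ES_B = 0; EF_B = 7
ES_C = 0; EF_C = 8
ES_D = max(EF_A=9, EF_C=8) = 9; EF_D = 9+4 = 13
ES_E = max(EF_A=9, EF_B=7) = 9; EF_E = 9+8 = 17
ES_F = max(EF_B=7, EF_C=8) = 8; EF_F = 8+14 = 22
ES_G = max(EF_A=9, EF_B=7, EF_D=13, EF_E=17, EF_F=22) = 22; EF_G = 22+4 = 26
Expected project duration μ = 26 weeks. Critical path: C → F → G.

Backward pass:
LF_G = 26; LS_G = 26−4 = 22
LF_F = LS_G = 22; LS_F = 22−14 = 8
LF_E = LS_G = 22; LS_E = 22−8 = 14
LF_D = LS_G = 22; LS_D = 22−4 = 18
LF_C = min(LS_D=18, LS_F=8) = 8; LS_C = 8−8 = 0
LF_B = min(LS_E=14, LS_F=8, LS_G=22) = 8; LS_B = 8−7 = 1
LF_A = min(LS_D=18, LS_E=14, LS_G=22) = 14; LS_A = 14−9 = 5
Slack_B = LS_B − ES_B = 1 − 0 = 1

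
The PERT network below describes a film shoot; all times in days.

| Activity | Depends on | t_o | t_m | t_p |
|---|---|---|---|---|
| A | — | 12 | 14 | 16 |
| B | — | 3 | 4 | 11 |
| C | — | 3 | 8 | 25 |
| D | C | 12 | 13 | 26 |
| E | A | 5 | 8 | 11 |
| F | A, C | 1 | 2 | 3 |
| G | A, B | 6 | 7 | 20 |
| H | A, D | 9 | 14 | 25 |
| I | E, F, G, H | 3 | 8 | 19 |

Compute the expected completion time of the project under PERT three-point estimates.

49 days

te_A = (12 + 4·14 + 16)/6 = 84/6 = 14
te_B = (3 + 4·4 + 11)/6 = 30/6 = 5
te_C = (3 + 4·8 + 25)/6 = 60/6 = 10
te_D = (12 + 4·13 + 26)/6 = 90/6 = 15
te_E = (5 + 4·8 + 11)/6 = 48/6 = 8
te_F = (1 + 4·2 + 3)/6 = 12/6 = 2
te_G = (6 + 4·7 + 20)/6 = 54/6 = 9
te_H = (9 + 4·14 + 25)/6 = 90/6 = 15
te_I = (3 + 4·8 + 19)/6 = 54/6 = 9

Forward pass:
ES_A = 0; EF_A = 14
ES_B = 0; EF_B = 5
ES_C = 0; EF_C = 10
ES_D = 10; EF_D = 10+15 = 25
ES_E = 14; EF_E = 14+8 = 22
ES_F = max(EF_A=14, EF_C=10) = 14; EF_F = 14+2 = 16
ES_G = max(EF_A=14, EF_B=5) = 14; EF_G = 14+9 = 23
ES_H = max(EF_A=14, EF_D=25) = 25; EF_H = 25+15 = 40
ES_I = max(EF_E=22, EF_F=16, EF_G=23, EF_H=40) = 40; EF_I = 40+9 = 49
Expected project duration μ = 49 days. Critical path: C → D → H → I.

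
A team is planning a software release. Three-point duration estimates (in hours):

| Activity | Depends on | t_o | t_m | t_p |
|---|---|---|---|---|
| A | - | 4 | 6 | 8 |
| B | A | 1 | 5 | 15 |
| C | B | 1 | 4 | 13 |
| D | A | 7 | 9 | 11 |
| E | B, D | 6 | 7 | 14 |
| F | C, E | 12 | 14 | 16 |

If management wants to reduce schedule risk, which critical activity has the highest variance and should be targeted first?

te_A = (4 + 4·6 + 8)/6 = 36/6 = 6; σ²_A = ((8−4)/6)² = 0.444
te_B = (1 + 4·5 + 15)/6 = 36/6 = 6; σ²_B = ((15−1)/6)² = 5.444
te_C = (1 + 4·4 + 13)/6 = 30/6 = 5; σ²_C = ((13−1)/6)² = 4.000
te_D = (7 + 4·9 + 11)/6 = 54/6 = 9; σ²_D = ((11−7)/6)² = 0.444
te_E = (6 + 4·7 + 14)/6 = 48/6 = 8; σ²_E = ((14−6)/6)² = 1.778
te_F = (12 + 4·14 + 16)/6 = 84/6 = 14; σ²_F = ((16−12)/6)² = 0.444

Forward pass:
ES_A = 0; EF_A = 6
ES_B = 6; EF_B = 6+6 = 12
ES_C = 12; EF_C = 12+5 = 17
ES_D = 6; EF_D = 6+9 = 15
ES_E = max(EF_B=12, EF_D=15) = 15; EF_E = 15+8 = 23
ES_F = max(EF_C=17, EF_E=23) = 23; EF_F = 23+14 = 37
Expected project duration μ = 37 hours. Critical path: A → D → E → F.

Variances on critical path: σ²_A=0.444, σ²_D=0.444, σ²_E=1.778, σ²_F=0.444.
Largest is σ²_E = 1.778.

E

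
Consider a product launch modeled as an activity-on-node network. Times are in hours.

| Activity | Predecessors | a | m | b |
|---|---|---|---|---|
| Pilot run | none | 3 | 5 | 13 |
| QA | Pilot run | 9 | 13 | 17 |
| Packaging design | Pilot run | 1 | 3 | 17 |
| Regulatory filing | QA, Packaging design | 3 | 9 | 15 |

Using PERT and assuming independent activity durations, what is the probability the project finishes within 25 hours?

te_Pilot run = (3 + 4·5 + 13)/6 = 36/6 = 6; σ²_Pilot run = ((13−3)/6)² = 2.778
te_QA = (9 + 4·13 + 17)/6 = 78/6 = 13; σ²_QA = ((17−9)/6)² = 1.778
te_Packaging design = (1 + 4·3 + 17)/6 = 30/6 = 5; σ²_Packaging design = ((17−1)/6)² = 7.111
te_Regulatory filing = (3 + 4·9 + 15)/6 = 54/6 = 9; σ²_Regulatory filing = ((15−3)/6)² = 4.000

Forward pass:
ES_Pilot run = 0; EF_Pilot run = 6
ES_QA = 6; EF_QA = 6+13 = 19
ES_Packaging design = 6; EF_Packaging design = 6+5 = 11
ES_Regulatory filing = max(EF_QA=19, EF_Packaging design=11) = 19; EF_Regulatory filing = 19+9 = 28
Expected project duration μ = 28 hours. Critical path: Pilot run → QA → Regulatory filing.

Variance along critical path = 2.778 + 1.778 + 4.000 = 8.556; σ = √8.556 = 2.925 hours.
Z = (25 − 28) / 2.925 = -1.026
P(T ≤ 25) = Φ(-1.026) ≈ 0.153

0.153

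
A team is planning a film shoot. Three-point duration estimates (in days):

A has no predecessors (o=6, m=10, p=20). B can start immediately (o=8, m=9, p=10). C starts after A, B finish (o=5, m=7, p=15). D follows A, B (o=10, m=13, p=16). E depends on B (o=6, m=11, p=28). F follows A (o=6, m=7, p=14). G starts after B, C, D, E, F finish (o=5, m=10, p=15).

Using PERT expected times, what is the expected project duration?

te_A = (6 + 4·10 + 20)/6 = 66/6 = 11
te_B = (8 + 4·9 + 10)/6 = 54/6 = 9
te_C = (5 + 4·7 + 15)/6 = 48/6 = 8
te_D = (10 + 4·13 + 16)/6 = 78/6 = 13
te_E = (6 + 4·11 + 28)/6 = 78/6 = 13
te_F = (6 + 4·7 + 14)/6 = 48/6 = 8
te_G = (5 + 4·10 + 15)/6 = 60/6 = 10

Forward pass:
ES_A = 0; EF_A = 11
ES_B = 0; EF_B = 9
ES_C = max(EF_A=11, EF_B=9) = 11; EF_C = 11+8 = 19
ES_D = max(EF_A=11, EF_B=9) = 11; EF_D = 11+13 = 24
ES_E = 9; EF_E = 9+13 = 22
ES_F = 11; EF_F = 11+8 = 19
ES_G = max(EF_B=9, EF_C=19, EF_D=24, EF_E=22, EF_F=19) = 24; EF_G = 24+10 = 34
Expected project duration μ = 34 days. Critical path: A → D → G.

34 days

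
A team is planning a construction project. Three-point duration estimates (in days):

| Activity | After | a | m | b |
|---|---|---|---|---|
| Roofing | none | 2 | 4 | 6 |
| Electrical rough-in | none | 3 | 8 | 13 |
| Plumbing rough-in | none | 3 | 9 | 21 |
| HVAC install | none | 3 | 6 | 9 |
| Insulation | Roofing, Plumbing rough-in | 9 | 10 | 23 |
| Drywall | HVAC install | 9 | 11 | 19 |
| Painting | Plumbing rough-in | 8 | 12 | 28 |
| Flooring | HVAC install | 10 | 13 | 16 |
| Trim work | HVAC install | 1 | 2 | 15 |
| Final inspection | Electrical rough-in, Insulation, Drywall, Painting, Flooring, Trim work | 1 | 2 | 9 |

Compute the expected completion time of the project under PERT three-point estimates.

27 days

te_Roofing = (2 + 4·4 + 6)/6 = 24/6 = 4
te_Electrical rough-in = (3 + 4·8 + 13)/6 = 48/6 = 8
te_Plumbing rough-in = (3 + 4·9 + 21)/6 = 60/6 = 10
te_HVAC install = (3 + 4·6 + 9)/6 = 36/6 = 6
te_Insulation = (9 + 4·10 + 23)/6 = 72/6 = 12
te_Drywall = (9 + 4·11 + 19)/6 = 72/6 = 12
te_Painting = (8 + 4·12 + 28)/6 = 84/6 = 14
te_Flooring = (10 + 4·13 + 16)/6 = 78/6 = 13
te_Trim work = (1 + 4·2 + 15)/6 = 24/6 = 4
te_Final inspection = (1 + 4·2 + 9)/6 = 18/6 = 3

Forward pass:
ES_Roofing = 0; EF_Roofing = 4
ES_Electrical rough-in = 0; EF_Electrical rough-in = 8
ES_Plumbing rough-in = 0; EF_Plumbing rough-in = 10
ES_HVAC install = 0; EF_HVAC install = 6
ES_Insulation = max(EF_Roofing=4, EF_Plumbing rough-in=10) = 10; EF_Insulation = 10+12 = 22
ES_Drywall = 6; EF_Drywall = 6+12 = 18
ES_Painting = 10; EF_Painting = 10+14 = 24
ES_Flooring = 6; EF_Flooring = 6+13 = 19
ES_Trim work = 6; EF_Trim work = 6+4 = 10
ES_Final inspection = max(EF_Electrical rough-in=8, EF_Insulation=22, EF_Drywall=18, EF_Painting=24, EF_Flooring=19, EF_Trim work=10) = 24; EF_Final inspection = 24+3 = 27
Expected project duration μ = 27 days. Critical path: Plumbing rough-in → Painting → Final inspection.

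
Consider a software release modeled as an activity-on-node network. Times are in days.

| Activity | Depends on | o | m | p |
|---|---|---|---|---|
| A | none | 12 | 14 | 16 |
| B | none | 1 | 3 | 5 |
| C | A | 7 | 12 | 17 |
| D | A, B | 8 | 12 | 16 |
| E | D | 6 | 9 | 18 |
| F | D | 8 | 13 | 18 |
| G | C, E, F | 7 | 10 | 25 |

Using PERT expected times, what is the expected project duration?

51 days

te_A = (12 + 4·14 + 16)/6 = 84/6 = 14
te_B = (1 + 4·3 + 5)/6 = 18/6 = 3
te_C = (7 + 4·12 + 17)/6 = 72/6 = 12
te_D = (8 + 4·12 + 16)/6 = 72/6 = 12
te_E = (6 + 4·9 + 18)/6 = 60/6 = 10
te_F = (8 + 4·13 + 18)/6 = 78/6 = 13
te_G = (7 + 4·10 + 25)/6 = 72/6 = 12

Forward pass:
ES_A = 0; EF_A = 14
ES_B = 0; EF_B = 3
ES_C = 14; EF_C = 14+12 = 26
ES_D = max(EF_A=14, EF_B=3) = 14; EF_D = 14+12 = 26
ES_E = 26; EF_E = 26+10 = 36
ES_F = 26; EF_F = 26+13 = 39
ES_G = max(EF_C=26, EF_E=36, EF_F=39) = 39; EF_G = 39+12 = 51
Expected project duration μ = 51 days. Critical path: A → D → F → G.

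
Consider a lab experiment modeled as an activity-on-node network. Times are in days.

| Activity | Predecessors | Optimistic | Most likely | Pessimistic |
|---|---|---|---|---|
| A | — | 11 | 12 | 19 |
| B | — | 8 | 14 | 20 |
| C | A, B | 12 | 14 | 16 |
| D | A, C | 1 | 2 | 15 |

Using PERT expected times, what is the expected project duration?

32 days

te_A = (11 + 4·12 + 19)/6 = 78/6 = 13
te_B = (8 + 4·14 + 20)/6 = 84/6 = 14
te_C = (12 + 4·14 + 16)/6 = 84/6 = 14
te_D = (1 + 4·2 + 15)/6 = 24/6 = 4

Forward pass:
ES_A = 0; EF_A = 13
ES_B = 0; EF_B = 14
ES_C = max(EF_A=13, EF_B=14) = 14; EF_C = 14+14 = 28
ES_D = max(EF_A=13, EF_C=28) = 28; EF_D = 28+4 = 32
Expected project duration μ = 32 days. Critical path: B → C → D.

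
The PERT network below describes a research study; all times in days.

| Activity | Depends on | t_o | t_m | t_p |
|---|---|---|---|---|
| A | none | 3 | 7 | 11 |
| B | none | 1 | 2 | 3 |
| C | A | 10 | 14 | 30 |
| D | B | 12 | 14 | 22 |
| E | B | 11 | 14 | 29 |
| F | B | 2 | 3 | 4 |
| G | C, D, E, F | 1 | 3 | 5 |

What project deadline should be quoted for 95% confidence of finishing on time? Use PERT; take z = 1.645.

32.0 days

te_A = (3 + 4·7 + 11)/6 = 42/6 = 7; σ²_A = ((11−3)/6)² = 1.778
te_B = (1 + 4·2 + 3)/6 = 12/6 = 2; σ²_B = ((3−1)/6)² = 0.111
te_C = (10 + 4·14 + 30)/6 = 96/6 = 16; σ²_C = ((30−10)/6)² = 11.111
te_D = (12 + 4·14 + 22)/6 = 90/6 = 15; σ²_D = ((22−12)/6)² = 2.778
te_E = (11 + 4·14 + 29)/6 = 96/6 = 16; σ²_E = ((29−11)/6)² = 9.000
te_F = (2 + 4·3 + 4)/6 = 18/6 = 3; σ²_F = ((4−2)/6)² = 0.111
te_G = (1 + 4·3 + 5)/6 = 18/6 = 3; σ²_G = ((5−1)/6)² = 0.444

Forward pass:
ES_A = 0; EF_A = 7
ES_B = 0; EF_B = 2
ES_C = 7; EF_C = 7+16 = 23
ES_D = 2; EF_D = 2+15 = 17
ES_E = 2; EF_E = 2+16 = 18
ES_F = 2; EF_F = 2+3 = 5
ES_G = max(EF_C=23, EF_D=17, EF_E=18, EF_F=5) = 23; EF_G = 23+3 = 26
Expected project duration μ = 26 days. Critical path: A → C → G.

Variance along critical path = 1.778 + 11.111 + 0.444 = 13.333; σ = 3.651 days.
D = μ + z·σ = 26 + 1.645·3.651 = 32.0 days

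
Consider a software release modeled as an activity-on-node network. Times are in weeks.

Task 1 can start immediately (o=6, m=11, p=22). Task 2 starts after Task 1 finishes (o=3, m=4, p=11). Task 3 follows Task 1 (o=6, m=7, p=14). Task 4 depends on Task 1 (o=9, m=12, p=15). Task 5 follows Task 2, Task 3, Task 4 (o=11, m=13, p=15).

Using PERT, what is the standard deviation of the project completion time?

te_Task 1 = (6 + 4·11 + 22)/6 = 72/6 = 12; σ²_Task 1 = ((22−6)/6)² = 7.111
te_Task 2 = (3 + 4·4 + 11)/6 = 30/6 = 5; σ²_Task 2 = ((11−3)/6)² = 1.778
te_Task 3 = (6 + 4·7 + 14)/6 = 48/6 = 8; σ²_Task 3 = ((14−6)/6)² = 1.778
te_Task 4 = (9 + 4·12 + 15)/6 = 72/6 = 12; σ²_Task 4 = ((15−9)/6)² = 1.000
te_Task 5 = (11 + 4·13 + 15)/6 = 78/6 = 13; σ²_Task 5 = ((15−11)/6)² = 0.444

Forward pass:
ES_Task 1 = 0; EF_Task 1 = 12
ES_Task 2 = 12; EF_Task 2 = 12+5 = 17
ES_Task 3 = 12; EF_Task 3 = 12+8 = 20
ES_Task 4 = 12; EF_Task 4 = 12+12 = 24
ES_Task 5 = max(EF_Task 2=17, EF_Task 3=20, EF_Task 4=24) = 24; EF_Task 5 = 24+13 = 37
Expected project duration μ = 37 weeks. Critical path: Task 1 → Task 4 → Task 5.

Variance along critical path = 7.111 + 1.000 + 0.444 = 8.556
σ = √8.556 = 2.925 weeks

2.92 weeks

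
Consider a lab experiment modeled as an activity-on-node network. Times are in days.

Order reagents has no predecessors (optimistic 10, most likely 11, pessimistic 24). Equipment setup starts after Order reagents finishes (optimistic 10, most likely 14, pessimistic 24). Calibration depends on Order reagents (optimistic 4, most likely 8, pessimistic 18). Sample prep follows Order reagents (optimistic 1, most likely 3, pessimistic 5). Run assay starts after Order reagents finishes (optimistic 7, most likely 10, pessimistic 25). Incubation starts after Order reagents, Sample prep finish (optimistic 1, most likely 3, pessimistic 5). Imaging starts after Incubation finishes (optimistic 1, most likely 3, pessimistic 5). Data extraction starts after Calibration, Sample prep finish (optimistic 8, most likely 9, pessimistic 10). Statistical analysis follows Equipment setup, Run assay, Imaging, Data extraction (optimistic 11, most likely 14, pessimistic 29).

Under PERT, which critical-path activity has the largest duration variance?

Statistical analysis

te_Order reagents = (10 + 4·11 + 24)/6 = 78/6 = 13; σ²_Order reagents = ((24−10)/6)² = 5.444
te_Equipment setup = (10 + 4·14 + 24)/6 = 90/6 = 15; σ²_Equipment setup = ((24−10)/6)² = 5.444
te_Calibration = (4 + 4·8 + 18)/6 = 54/6 = 9; σ²_Calibration = ((18−4)/6)² = 5.444
te_Sample prep = (1 + 4·3 + 5)/6 = 18/6 = 3; σ²_Sample prep = ((5−1)/6)² = 0.444
te_Run assay = (7 + 4·10 + 25)/6 = 72/6 = 12; σ²_Run assay = ((25−7)/6)² = 9.000
te_Incubation = (1 + 4·3 + 5)/6 = 18/6 = 3; σ²_Incubation = ((5−1)/6)² = 0.444
te_Imaging = (1 + 4·3 + 5)/6 = 18/6 = 3; σ²_Imaging = ((5−1)/6)² = 0.444
te_Data extraction = (8 + 4·9 + 10)/6 = 54/6 = 9; σ²_Data extraction = ((10−8)/6)² = 0.111
te_Statistical analysis = (11 + 4·14 + 29)/6 = 96/6 = 16; σ²_Statistical analysis = ((29−11)/6)² = 9.000

Forward pass:
ES_Order reagents = 0; EF_Order reagents = 13
ES_Equipment setup = 13; EF_Equipment setup = 13+15 = 28
ES_Calibration = 13; EF_Calibration = 13+9 = 22
ES_Sample prep = 13; EF_Sample prep = 13+3 = 16
ES_Run assay = 13; EF_Run assay = 13+12 = 25
ES_Incubation = max(EF_Order reagents=13, EF_Sample prep=16) = 16; EF_Incubation = 16+3 = 19
ES_Imaging = 19; EF_Imaging = 19+3 = 22
ES_Data extraction = max(EF_Calibration=22, EF_Sample prep=16) = 22; EF_Data extraction = 22+9 = 31
ES_Statistical analysis = max(EF_Equipment setup=28, EF_Run assay=25, EF_Imaging=22, EF_Data extraction=31) = 31; EF_Statistical analysis = 31+16 = 47
Expected project duration μ = 47 days. Critical path: Order reagents → Calibration → Data extraction → Statistical analysis.

Variances on critical path: σ²_Order reagents=5.444, σ²_Calibration=5.444, σ²_Data extraction=0.111, σ²_Statistical analysis=9.000.
Largest is σ²_Statistical analysis = 9.000.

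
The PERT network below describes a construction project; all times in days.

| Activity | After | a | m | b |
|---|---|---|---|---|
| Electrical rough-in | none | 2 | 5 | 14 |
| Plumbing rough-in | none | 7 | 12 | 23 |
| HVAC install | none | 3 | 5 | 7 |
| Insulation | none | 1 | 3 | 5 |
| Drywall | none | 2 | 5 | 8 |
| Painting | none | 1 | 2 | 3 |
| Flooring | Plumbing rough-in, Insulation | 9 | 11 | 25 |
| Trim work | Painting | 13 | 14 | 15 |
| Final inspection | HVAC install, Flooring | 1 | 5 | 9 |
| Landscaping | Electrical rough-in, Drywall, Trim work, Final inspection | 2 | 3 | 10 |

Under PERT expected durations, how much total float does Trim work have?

15 days

te_Electrical rough-in = (2 + 4·5 + 14)/6 = 36/6 = 6
te_Plumbing rough-in = (7 + 4·12 + 23)/6 = 78/6 = 13
te_HVAC install = (3 + 4·5 + 7)/6 = 30/6 = 5
te_Insulation = (1 + 4·3 + 5)/6 = 18/6 = 3
te_Drywall = (2 + 4·5 + 8)/6 = 30/6 = 5
te_Painting = (1 + 4·2 + 3)/6 = 12/6 = 2
te_Flooring = (9 + 4·11 + 25)/6 = 78/6 = 13
te_Trim work = (13 + 4·14 + 15)/6 = 84/6 = 14
te_Final inspection = (1 + 4·5 + 9)/6 = 30/6 = 5
te_Landscaping = (2 + 4·3 + 10)/6 = 24/6 = 4

Forward pass:
ES_Electrical rough-in = 0; EF_Electrical rough-in = 6
ES_Plumbing rough-in = 0; EF_Plumbing rough-in = 13
ES_HVAC install = 0; EF_HVAC install = 5
ES_Insulation = 0; EF_Insulation = 3
ES_Drywall = 0; EF_Drywall = 5
ES_Painting = 0; EF_Painting = 2
ES_Flooring = max(EF_Plumbing rough-in=13, EF_Insulation=3) = 13; EF_Flooring = 13+13 = 26
ES_Trim work = 2; EF_Trim work = 2+14 = 16
ES_Final inspection = max(EF_HVAC install=5, EF_Flooring=26) = 26; EF_Final inspection = 26+5 = 31
ES_Landscaping = max(EF_Electrical rough-in=6, EF_Drywall=5, EF_Trim work=16, EF_Final inspection=31) = 31; EF_Landscaping = 31+4 = 35
Expected project duration μ = 35 days. Critical path: Plumbing rough-in → Flooring → Final inspection → Landscaping.

Backward pass:
LF_Landscaping = 35; LS_Landscaping = 35−4 = 31
LF_Final inspection = LS_Landscaping = 31; LS_Final inspection = 31−5 = 26
LF_Trim work = LS_Landscaping = 31; LS_Trim work = 31−14 = 17
LF_Flooring = LS_Final inspection = 26; LS_Flooring = 26−13 = 13
LF_Painting = LS_Trim work = 17; LS_Painting = 17−2 = 15
LF_Drywall = LS_Landscaping = 31; LS_Drywall = 31−5 = 26
LF_Insulation = LS_Flooring = 13; LS_Insulation = 13−3 = 10
LF_HVAC install = LS_Final inspection = 26; LS_HVAC install = 26−5 = 21
LF_Plumbing rough-in = LS_Flooring = 13; LS_Plumbing rough-in = 13−13 = 0
LF_Electrical rough-in = LS_Landscaping = 31; LS_Electrical rough-in = 31−6 = 25
Slack_Trim work = LS_Trim work − ES_Trim work = 17 − 2 = 15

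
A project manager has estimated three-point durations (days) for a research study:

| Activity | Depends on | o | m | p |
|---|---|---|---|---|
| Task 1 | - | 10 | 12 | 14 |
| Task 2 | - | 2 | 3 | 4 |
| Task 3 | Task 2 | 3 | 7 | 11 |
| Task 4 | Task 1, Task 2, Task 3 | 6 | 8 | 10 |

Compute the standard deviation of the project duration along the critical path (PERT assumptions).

te_Task 1 = (10 + 4·12 + 14)/6 = 72/6 = 12; σ²_Task 1 = ((14−10)/6)² = 0.444
te_Task 2 = (2 + 4·3 + 4)/6 = 18/6 = 3; σ²_Task 2 = ((4−2)/6)² = 0.111
te_Task 3 = (3 + 4·7 + 11)/6 = 42/6 = 7; σ²_Task 3 = ((11−3)/6)² = 1.778
te_Task 4 = (6 + 4·8 + 10)/6 = 48/6 = 8; σ²_Task 4 = ((10−6)/6)² = 0.444

Forward pass:
ES_Task 1 = 0; EF_Task 1 = 12
ES_Task 2 = 0; EF_Task 2 = 3
ES_Task 3 = 3; EF_Task 3 = 3+7 = 10
ES_Task 4 = max(EF_Task 1=12, EF_Task 2=3, EF_Task 3=10) = 12; EF_Task 4 = 12+8 = 20
Expected project duration μ = 20 days. Critical path: Task 1 → Task 4.

Variance along critical path = 0.444 + 0.444 = 0.889
σ = √0.889 = 0.943 days

0.94 days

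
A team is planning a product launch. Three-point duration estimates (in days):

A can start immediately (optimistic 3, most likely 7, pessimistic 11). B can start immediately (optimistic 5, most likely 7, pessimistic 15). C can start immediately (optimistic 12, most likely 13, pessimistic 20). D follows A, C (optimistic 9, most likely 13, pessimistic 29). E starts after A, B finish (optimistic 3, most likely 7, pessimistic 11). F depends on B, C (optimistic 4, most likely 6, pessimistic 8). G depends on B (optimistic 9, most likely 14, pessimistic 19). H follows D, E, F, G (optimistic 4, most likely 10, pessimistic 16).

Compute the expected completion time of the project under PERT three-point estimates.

39 days

te_A = (3 + 4·7 + 11)/6 = 42/6 = 7
te_B = (5 + 4·7 + 15)/6 = 48/6 = 8
te_C = (12 + 4·13 + 20)/6 = 84/6 = 14
te_D = (9 + 4·13 + 29)/6 = 90/6 = 15
te_E = (3 + 4·7 + 11)/6 = 42/6 = 7
te_F = (4 + 4·6 + 8)/6 = 36/6 = 6
te_G = (9 + 4·14 + 19)/6 = 84/6 = 14
te_H = (4 + 4·10 + 16)/6 = 60/6 = 10

Forward pass:
ES_A = 0; EF_A = 7
ES_B = 0; EF_B = 8
ES_C = 0; EF_C = 14
ES_D = max(EF_A=7, EF_C=14) = 14; EF_D = 14+15 = 29
ES_E = max(EF_A=7, EF_B=8) = 8; EF_E = 8+7 = 15
ES_F = max(EF_B=8, EF_C=14) = 14; EF_F = 14+6 = 20
ES_G = 8; EF_G = 8+14 = 22
ES_H = max(EF_D=29, EF_E=15, EF_F=20, EF_G=22) = 29; EF_H = 29+10 = 39
Expected project duration μ = 39 days. Critical path: C → D → H.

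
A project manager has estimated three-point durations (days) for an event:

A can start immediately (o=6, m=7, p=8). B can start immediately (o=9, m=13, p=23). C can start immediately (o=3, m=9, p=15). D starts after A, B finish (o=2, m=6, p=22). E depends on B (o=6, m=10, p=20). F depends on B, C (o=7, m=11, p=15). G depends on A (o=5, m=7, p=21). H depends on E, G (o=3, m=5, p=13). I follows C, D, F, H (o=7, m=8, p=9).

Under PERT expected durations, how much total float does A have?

te_A = (6 + 4·7 + 8)/6 = 42/6 = 7
te_B = (9 + 4·13 + 23)/6 = 84/6 = 14
te_C = (3 + 4·9 + 15)/6 = 54/6 = 9
te_D = (2 + 4·6 + 22)/6 = 48/6 = 8
te_E = (6 + 4·10 + 20)/6 = 66/6 = 11
te_F = (7 + 4·11 + 15)/6 = 66/6 = 11
te_G = (5 + 4·7 + 21)/6 = 54/6 = 9
te_H = (3 + 4·5 + 13)/6 = 36/6 = 6
te_I = (7 + 4·8 + 9)/6 = 48/6 = 8

Forward pass:
ES_A = 0; EF_A = 7
ES_B = 0; EF_B = 14
ES_C = 0; EF_C = 9
ES_D = max(EF_A=7, EF_B=14) = 14; EF_D = 14+8 = 22
ES_E = 14; EF_E = 14+11 = 25
ES_F = max(EF_B=14, EF_C=9) = 14; EF_F = 14+11 = 25
ES_G = 7; EF_G = 7+9 = 16
ES_H = max(EF_E=25, EF_G=16) = 25; EF_H = 25+6 = 31
ES_I = max(EF_C=9, EF_D=22, EF_F=25, EF_H=31) = 31; EF_I = 31+8 = 39
Expected project duration μ = 39 days. Critical path: B → E → H → I.

Backward pass:
LF_I = 39; LS_I = 39−8 = 31
LF_H = LS_I = 31; LS_H = 31−6 = 25
LF_G = LS_H = 25; LS_G = 25−9 = 16
LF_F = LS_I = 31; LS_F = 31−11 = 20
LF_E = LS_H = 25; LS_E = 25−11 = 14
LF_D = LS_I = 31; LS_D = 31−8 = 23
LF_C = min(LS_F=20, LS_I=31) = 20; LS_C = 20−9 = 11
LF_B = min(LS_D=23, LS_E=14, LS_F=20) = 14; LS_B = 14−14 = 0
LF_A = min(LS_D=23, LS_G=16) = 16; LS_A = 16−7 = 9
Slack_A = LS_A − ES_A = 9 − 0 = 9

9 days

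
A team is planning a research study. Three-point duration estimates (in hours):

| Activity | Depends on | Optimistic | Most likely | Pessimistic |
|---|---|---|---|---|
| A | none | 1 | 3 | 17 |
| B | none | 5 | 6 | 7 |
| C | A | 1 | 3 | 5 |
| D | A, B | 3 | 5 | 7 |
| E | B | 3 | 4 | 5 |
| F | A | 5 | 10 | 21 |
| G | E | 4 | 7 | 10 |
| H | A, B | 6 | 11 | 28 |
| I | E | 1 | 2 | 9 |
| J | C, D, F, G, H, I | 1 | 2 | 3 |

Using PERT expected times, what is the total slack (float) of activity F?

te_A = (1 + 4·3 + 17)/6 = 30/6 = 5
te_B = (5 + 4·6 + 7)/6 = 36/6 = 6
te_C = (1 + 4·3 + 5)/6 = 18/6 = 3
te_D = (3 + 4·5 + 7)/6 = 30/6 = 5
te_E = (3 + 4·4 + 5)/6 = 24/6 = 4
te_F = (5 + 4·10 + 21)/6 = 66/6 = 11
te_G = (4 + 4·7 + 10)/6 = 42/6 = 7
te_H = (6 + 4·11 + 28)/6 = 78/6 = 13
te_I = (1 + 4·2 + 9)/6 = 18/6 = 3
te_J = (1 + 4·2 + 3)/6 = 12/6 = 2

Forward pass:
ES_A = 0; EF_A = 5
ES_B = 0; EF_B = 6
ES_C = 5; EF_C = 5+3 = 8
ES_D = max(EF_A=5, EF_B=6) = 6; EF_D = 6+5 = 11
ES_E = 6; EF_E = 6+4 = 10
ES_F = 5; EF_F = 5+11 = 16
ES_G = 10; EF_G = 10+7 = 17
ES_H = max(EF_A=5, EF_B=6) = 6; EF_H = 6+13 = 19
ES_I = 10; EF_I = 10+3 = 13
ES_J = max(EF_C=8, EF_D=11, EF_F=16, EF_G=17, EF_H=19, EF_I=13) = 19; EF_J = 19+2 = 21
Expected project duration μ = 21 hours. Critical path: B → H → J.

Backward pass:
LF_J = 21; LS_J = 21−2 = 19
LF_I = LS_J = 19; LS_I = 19−3 = 16
LF_H = LS_J = 19; LS_H = 19−13 = 6
LF_G = LS_J = 19; LS_G = 19−7 = 12
LF_F = LS_J = 19; LS_F = 19−11 = 8
LF_E = min(LS_G=12, LS_I=16) = 12; LS_E = 12−4 = 8
LF_D = LS_J = 19; LS_D = 19−5 = 14
LF_C = LS_J = 19; LS_C = 19−3 = 16
LF_B = min(LS_D=14, LS_E=8, LS_H=6) = 6; LS_B = 6−6 = 0
LF_A = min(LS_C=16, LS_D=14, LS_F=8, LS_H=6) = 6; LS_A = 6−5 = 1
Slack_F = LS_F − ES_F = 8 − 5 = 3

3 hours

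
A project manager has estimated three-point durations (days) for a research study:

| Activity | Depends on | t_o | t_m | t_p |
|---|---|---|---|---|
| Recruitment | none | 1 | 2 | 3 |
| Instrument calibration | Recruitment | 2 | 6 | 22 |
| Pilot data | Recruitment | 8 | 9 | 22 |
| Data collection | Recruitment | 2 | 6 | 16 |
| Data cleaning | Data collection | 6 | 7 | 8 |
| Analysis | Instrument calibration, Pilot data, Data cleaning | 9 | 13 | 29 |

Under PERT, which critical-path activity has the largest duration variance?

te_Recruitment = (1 + 4·2 + 3)/6 = 12/6 = 2; σ²_Recruitment = ((3−1)/6)² = 0.111
te_Instrument calibration = (2 + 4·6 + 22)/6 = 48/6 = 8; σ²_Instrument calibration = ((22−2)/6)² = 11.111
te_Pilot data = (8 + 4·9 + 22)/6 = 66/6 = 11; σ²_Pilot data = ((22−8)/6)² = 5.444
te_Data collection = (2 + 4·6 + 16)/6 = 42/6 = 7; σ²_Data collection = ((16−2)/6)² = 5.444
te_Data cleaning = (6 + 4·7 + 8)/6 = 42/6 = 7; σ²_Data cleaning = ((8−6)/6)² = 0.111
te_Analysis = (9 + 4·13 + 29)/6 = 90/6 = 15; σ²_Analysis = ((29−9)/6)² = 11.111

Forward pass:
ES_Recruitment = 0; EF_Recruitment = 2
ES_Instrument calibration = 2; EF_Instrument calibration = 2+8 = 10
ES_Pilot data = 2; EF_Pilot data = 2+11 = 13
ES_Data collection = 2; EF_Data collection = 2+7 = 9
ES_Data cleaning = 9; EF_Data cleaning = 9+7 = 16
ES_Analysis = max(EF_Instrument calibration=10, EF_Pilot data=13, EF_Data cleaning=16) = 16; EF_Analysis = 16+15 = 31
Expected project duration μ = 31 days. Critical path: Recruitment → Data collection → Data cleaning → Analysis.

Variances on critical path: σ²_Recruitment=0.111, σ²_Data collection=5.444, σ²_Data cleaning=0.111, σ²_Analysis=11.111.
Largest is σ²_Analysis = 11.111.

Analysis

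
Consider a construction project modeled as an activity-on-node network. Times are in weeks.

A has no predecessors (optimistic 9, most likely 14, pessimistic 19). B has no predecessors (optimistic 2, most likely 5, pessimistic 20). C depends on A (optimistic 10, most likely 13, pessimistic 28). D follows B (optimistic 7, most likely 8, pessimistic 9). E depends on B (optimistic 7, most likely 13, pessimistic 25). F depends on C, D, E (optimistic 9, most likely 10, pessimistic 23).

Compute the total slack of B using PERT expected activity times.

8 weeks

te_A = (9 + 4·14 + 19)/6 = 84/6 = 14
te_B = (2 + 4·5 + 20)/6 = 42/6 = 7
te_C = (10 + 4·13 + 28)/6 = 90/6 = 15
te_D = (7 + 4·8 + 9)/6 = 48/6 = 8
te_E = (7 + 4·13 + 25)/6 = 84/6 = 14
te_F = (9 + 4·10 + 23)/6 = 72/6 = 12

Forward pass:
ES_A = 0; EF_A = 14
ES_B = 0; EF_B = 7
ES_C = 14; EF_C = 14+15 = 29
ES_D = 7; EF_D = 7+8 = 15
ES_E = 7; EF_E = 7+14 = 21
ES_F = max(EF_C=29, EF_D=15, EF_E=21) = 29; EF_F = 29+12 = 41
Expected project duration μ = 41 weeks. Critical path: A → C → F.

Backward pass:
LF_F = 41; LS_F = 41−12 = 29
LF_E = LS_F = 29; LS_E = 29−14 = 15
LF_D = LS_F = 29; LS_D = 29−8 = 21
LF_C = LS_F = 29; LS_C = 29−15 = 14
LF_B = min(LS_D=21, LS_E=15) = 15; LS_B = 15−7 = 8
LF_A = LS_C = 14; LS_A = 14−14 = 0
Slack_B = LS_B − ES_B = 8 − 0 = 8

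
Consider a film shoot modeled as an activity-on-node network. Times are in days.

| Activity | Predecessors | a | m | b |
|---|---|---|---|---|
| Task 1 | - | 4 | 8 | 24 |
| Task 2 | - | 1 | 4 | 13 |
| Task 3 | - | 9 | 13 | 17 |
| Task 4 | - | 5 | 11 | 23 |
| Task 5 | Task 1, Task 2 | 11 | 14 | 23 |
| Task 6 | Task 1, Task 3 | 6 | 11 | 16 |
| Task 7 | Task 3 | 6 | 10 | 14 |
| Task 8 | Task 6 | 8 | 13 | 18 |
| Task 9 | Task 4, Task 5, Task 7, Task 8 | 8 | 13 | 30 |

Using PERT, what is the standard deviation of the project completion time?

4.56 days

te_Task 1 = (4 + 4·8 + 24)/6 = 60/6 = 10; σ²_Task 1 = ((24−4)/6)² = 11.111
te_Task 2 = (1 + 4·4 + 13)/6 = 30/6 = 5; σ²_Task 2 = ((13−1)/6)² = 4.000
te_Task 3 = (9 + 4·13 + 17)/6 = 78/6 = 13; σ²_Task 3 = ((17−9)/6)² = 1.778
te_Task 4 = (5 + 4·11 + 23)/6 = 72/6 = 12; σ²_Task 4 = ((23−5)/6)² = 9.000
te_Task 5 = (11 + 4·14 + 23)/6 = 90/6 = 15; σ²_Task 5 = ((23−11)/6)² = 4.000
te_Task 6 = (6 + 4·11 + 16)/6 = 66/6 = 11; σ²_Task 6 = ((16−6)/6)² = 2.778
te_Task 7 = (6 + 4·10 + 14)/6 = 60/6 = 10; σ²_Task 7 = ((14−6)/6)² = 1.778
te_Task 8 = (8 + 4·13 + 18)/6 = 78/6 = 13; σ²_Task 8 = ((18−8)/6)² = 2.778
te_Task 9 = (8 + 4·13 + 30)/6 = 90/6 = 15; σ²_Task 9 = ((30−8)/6)² = 13.444

Forward pass:
ES_Task 1 = 0; EF_Task 1 = 10
ES_Task 2 = 0; EF_Task 2 = 5
ES_Task 3 = 0; EF_Task 3 = 13
ES_Task 4 = 0; EF_Task 4 = 12
ES_Task 5 = max(EF_Task 1=10, EF_Task 2=5) = 10; EF_Task 5 = 10+15 = 25
ES_Task 6 = max(EF_Task 1=10, EF_Task 3=13) = 13; EF_Task 6 = 13+11 = 24
ES_Task 7 = 13; EF_Task 7 = 13+10 = 23
ES_Task 8 = 24; EF_Task 8 = 24+13 = 37
ES_Task 9 = max(EF_Task 4=12, EF_Task 5=25, EF_Task 7=23, EF_Task 8=37) = 37; EF_Task 9 = 37+15 = 52
Expected project duration μ = 52 days. Critical path: Task 3 → Task 6 → Task 8 → Task 9.

Variance along critical path = 1.778 + 2.778 + 2.778 + 13.444 = 20.778
σ = √20.778 = 4.558 days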